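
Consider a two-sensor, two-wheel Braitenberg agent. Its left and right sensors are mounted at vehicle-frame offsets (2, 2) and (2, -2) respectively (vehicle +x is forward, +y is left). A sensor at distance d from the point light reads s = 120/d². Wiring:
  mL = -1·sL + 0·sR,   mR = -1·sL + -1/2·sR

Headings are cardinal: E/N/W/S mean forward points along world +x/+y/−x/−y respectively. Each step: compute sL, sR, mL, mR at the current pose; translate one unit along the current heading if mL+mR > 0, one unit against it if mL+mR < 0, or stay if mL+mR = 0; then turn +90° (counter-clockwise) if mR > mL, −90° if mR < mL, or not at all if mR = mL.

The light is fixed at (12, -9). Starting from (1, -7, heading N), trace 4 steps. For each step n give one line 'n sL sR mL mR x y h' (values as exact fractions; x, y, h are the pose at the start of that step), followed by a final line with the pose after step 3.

0 24/37 120/97 -24/37 -4548/3589 1 -7 N
1 4/3 60/41 -4/3 -254/123 1 -8 E
2 120/101 120/197 -120/101 -29700/19897 0 -8 S
3 30/49 30/53 -30/49 -2325/2597 0 -7 W
final 1 -7 N

n=0: pose=(1,-7,N); sL=24/37, sR=120/97; mL=-24/37, mR=-4548/3589; mL+mR=-6876/3589 → advance -1; mR−mL=-60/97 → turn -1·90°
n=1: pose=(1,-8,E); sL=4/3, sR=60/41; mL=-4/3, mR=-254/123; mL+mR=-418/123 → advance -1; mR−mL=-30/41 → turn -1·90°
n=2: pose=(0,-8,S); sL=120/101, sR=120/197; mL=-120/101, mR=-29700/19897; mL+mR=-53340/19897 → advance -1; mR−mL=-60/197 → turn -1·90°
n=3: pose=(0,-7,W); sL=30/49, sR=30/53; mL=-30/49, mR=-2325/2597; mL+mR=-3915/2597 → advance -1; mR−mL=-15/53 → turn -1·90°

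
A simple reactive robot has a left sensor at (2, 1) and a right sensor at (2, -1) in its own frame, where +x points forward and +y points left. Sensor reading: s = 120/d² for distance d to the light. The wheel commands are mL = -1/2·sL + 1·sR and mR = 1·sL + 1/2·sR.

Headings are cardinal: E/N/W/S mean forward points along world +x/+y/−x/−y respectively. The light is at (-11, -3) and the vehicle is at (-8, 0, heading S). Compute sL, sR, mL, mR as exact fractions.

120/17 24 348/17 324/17

left sensor world pos  = (-7, -2); dL² = 17
right sensor world pos = (-9, -2); dR² = 5
sL = 120/17 = 120/17
sR = 120/5 = 24
mL = -1/2·sL + 1·sR = 348/17
mR = 1·sL + 1/2·sR = 324/17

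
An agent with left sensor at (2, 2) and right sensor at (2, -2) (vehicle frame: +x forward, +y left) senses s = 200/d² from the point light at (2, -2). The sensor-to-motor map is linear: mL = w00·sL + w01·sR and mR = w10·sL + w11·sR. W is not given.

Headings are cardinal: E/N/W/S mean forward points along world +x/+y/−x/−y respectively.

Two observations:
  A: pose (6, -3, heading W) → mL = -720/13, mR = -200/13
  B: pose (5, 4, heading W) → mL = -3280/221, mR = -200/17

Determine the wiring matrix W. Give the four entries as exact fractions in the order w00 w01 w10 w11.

-1 -1 -1 0

obs A: pose=(6,-3,W) → sL=200/13, sR=40, mL=-720/13, mR=-200/13
obs B: pose=(5,4,W) → sL=200/17, sR=40/13, mL=-3280/221, mR=-200/17
sensor matrix S = [[200/13, 40], [200/17, 40/13]]; det S = -1216000/2873
solve [mL_A; mL_B] = S·[w00; w01] and [mR_A; mR_B] = S·[w10; w11]:
  w00 = -1, w01 = -1, w10 = -1, w11 = 0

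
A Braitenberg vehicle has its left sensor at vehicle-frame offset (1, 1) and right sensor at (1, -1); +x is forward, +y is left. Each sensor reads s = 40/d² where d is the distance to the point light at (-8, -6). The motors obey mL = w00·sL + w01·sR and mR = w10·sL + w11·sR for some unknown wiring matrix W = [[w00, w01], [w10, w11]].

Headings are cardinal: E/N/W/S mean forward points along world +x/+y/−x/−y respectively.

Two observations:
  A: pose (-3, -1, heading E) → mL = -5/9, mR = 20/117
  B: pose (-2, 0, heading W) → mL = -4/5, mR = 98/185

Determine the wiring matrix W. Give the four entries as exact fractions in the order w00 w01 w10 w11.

-1 0 1 -1/2

obs A: pose=(-3,-1,E) → sL=5/9, sR=10/13, mL=-5/9, mR=20/117
obs B: pose=(-2,0,W) → sL=4/5, sR=20/37, mL=-4/5, mR=98/185
sensor matrix S = [[5/9, 10/13], [4/5, 20/37]]; det S = -1364/4329
solve [mL_A; mL_B] = S·[w00; w01] and [mR_A; mR_B] = S·[w10; w11]:
  w00 = -1, w01 = 0, w10 = 1, w11 = -1/2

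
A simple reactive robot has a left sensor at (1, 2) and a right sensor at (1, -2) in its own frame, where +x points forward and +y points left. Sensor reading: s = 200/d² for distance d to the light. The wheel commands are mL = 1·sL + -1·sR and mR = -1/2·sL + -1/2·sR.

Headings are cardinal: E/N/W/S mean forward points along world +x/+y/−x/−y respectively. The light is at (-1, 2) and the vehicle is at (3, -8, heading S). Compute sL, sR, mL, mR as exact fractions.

200/157 8/5 -256/785 -1128/785

left sensor world pos  = (5, -9); dL² = 157
right sensor world pos = (1, -9); dR² = 125
sL = 200/157 = 200/157
sR = 200/125 = 8/5
mL = 1·sL + -1·sR = -256/785
mR = -1/2·sL + -1/2·sR = -1128/785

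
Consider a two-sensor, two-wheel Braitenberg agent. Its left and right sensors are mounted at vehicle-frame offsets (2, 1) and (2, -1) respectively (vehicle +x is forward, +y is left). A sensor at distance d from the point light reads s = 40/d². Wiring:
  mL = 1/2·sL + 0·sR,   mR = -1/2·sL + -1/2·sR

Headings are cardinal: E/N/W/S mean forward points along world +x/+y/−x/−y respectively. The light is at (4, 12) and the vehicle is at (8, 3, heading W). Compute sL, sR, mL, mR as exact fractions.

5/13 10/17 5/26 -215/442

left sensor world pos  = (6, 2); dL² = 104
right sensor world pos = (6, 4); dR² = 68
sL = 40/104 = 5/13
sR = 40/68 = 10/17
mL = 1/2·sL + 0·sR = 5/26
mR = -1/2·sL + -1/2·sR = -215/442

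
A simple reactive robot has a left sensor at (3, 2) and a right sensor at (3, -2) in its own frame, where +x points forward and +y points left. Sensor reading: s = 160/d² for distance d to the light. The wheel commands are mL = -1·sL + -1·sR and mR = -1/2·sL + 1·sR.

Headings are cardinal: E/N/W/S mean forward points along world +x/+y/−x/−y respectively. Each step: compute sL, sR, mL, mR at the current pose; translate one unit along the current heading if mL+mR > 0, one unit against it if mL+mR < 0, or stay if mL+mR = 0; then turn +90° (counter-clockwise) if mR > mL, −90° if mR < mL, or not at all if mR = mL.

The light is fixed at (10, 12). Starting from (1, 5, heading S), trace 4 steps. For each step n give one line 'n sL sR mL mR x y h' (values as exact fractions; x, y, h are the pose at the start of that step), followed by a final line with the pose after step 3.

n=0: pose=(1,5,S); sL=160/149, sR=160/221; mL=-59200/32929, mR=6160/32929; mL+mR=-240/149 → advance -1; mR−mL=65360/32929 → turn +1·90°
n=1: pose=(1,6,E); sL=40/13, sR=8/5; mL=-304/65, mR=4/65; mL+mR=-60/13 → advance -1; mR−mL=308/65 → turn +1·90°
n=2: pose=(0,6,N); sL=160/153, sR=160/73; mL=-36160/11169, mR=18640/11169; mL+mR=-80/51 → advance -1; mR−mL=54800/11169 → turn +1·90°
n=3: pose=(0,5,W); sL=16/25, sR=80/97; mL=-3552/2425, mR=1224/2425; mL+mR=-24/25 → advance -1; mR−mL=4776/2425 → turn +1·90°

0 160/149 160/221 -59200/32929 6160/32929 1 5 S
1 40/13 8/5 -304/65 4/65 1 6 E
2 160/153 160/73 -36160/11169 18640/11169 0 6 N
3 16/25 80/97 -3552/2425 1224/2425 0 5 W
final 1 5 S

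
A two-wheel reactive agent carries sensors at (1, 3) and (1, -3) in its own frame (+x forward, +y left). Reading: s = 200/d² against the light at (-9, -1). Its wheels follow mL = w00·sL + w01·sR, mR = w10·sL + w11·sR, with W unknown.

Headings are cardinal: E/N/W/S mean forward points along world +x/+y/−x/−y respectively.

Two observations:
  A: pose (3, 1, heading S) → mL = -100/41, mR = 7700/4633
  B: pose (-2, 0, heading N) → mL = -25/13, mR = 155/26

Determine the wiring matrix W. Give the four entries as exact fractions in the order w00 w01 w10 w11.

obs A: pose=(3,1,S) → sL=100/113, sR=100/41, mL=-100/41, mR=7700/4633
obs B: pose=(-2,0,N) → sL=10, sR=25/13, mL=-25/13, mR=155/26
sensor matrix S = [[100/113, 100/41], [10, 25/13]]; det S = -1366500/60229
solve [mL_A; mL_B] = S·[w00; w01] and [mR_A; mR_B] = S·[w10; w11]:
  w00 = 0, w01 = -1, w10 = 1/2, w11 = 1/2

0 -1 1/2 1/2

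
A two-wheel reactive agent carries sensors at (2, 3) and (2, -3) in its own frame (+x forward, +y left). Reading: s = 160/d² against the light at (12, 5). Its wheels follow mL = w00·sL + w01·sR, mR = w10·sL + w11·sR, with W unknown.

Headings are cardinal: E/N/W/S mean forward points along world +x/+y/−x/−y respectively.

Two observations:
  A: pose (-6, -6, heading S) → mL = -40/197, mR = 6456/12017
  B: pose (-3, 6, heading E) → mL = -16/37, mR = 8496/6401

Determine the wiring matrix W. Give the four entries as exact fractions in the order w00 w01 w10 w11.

-1/2 0 1 1/2

obs A: pose=(-6,-6,S) → sL=80/197, sR=16/61, mL=-40/197, mR=6456/12017
obs B: pose=(-3,6,E) → sL=32/37, sR=160/173, mL=-16/37, mR=8496/6401
sensor matrix S = [[80/197, 16/61], [32/37, 160/173]]; det S = 11440128/76920817
solve [mL_A; mL_B] = S·[w00; w01] and [mR_A; mR_B] = S·[w10; w11]:
  w00 = -1/2, w01 = 0, w10 = 1, w11 = 1/2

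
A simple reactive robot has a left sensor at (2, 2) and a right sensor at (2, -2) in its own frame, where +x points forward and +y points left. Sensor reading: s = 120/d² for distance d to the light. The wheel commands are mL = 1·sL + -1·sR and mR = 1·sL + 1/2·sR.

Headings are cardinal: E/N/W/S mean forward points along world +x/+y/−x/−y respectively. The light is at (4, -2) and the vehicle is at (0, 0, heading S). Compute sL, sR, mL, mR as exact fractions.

left sensor world pos  = (2, -2); dL² = 4
right sensor world pos = (-2, -2); dR² = 36
sL = 120/4 = 30
sR = 120/36 = 10/3
mL = 1·sL + -1·sR = 80/3
mR = 1·sL + 1/2·sR = 95/3

30 10/3 80/3 95/3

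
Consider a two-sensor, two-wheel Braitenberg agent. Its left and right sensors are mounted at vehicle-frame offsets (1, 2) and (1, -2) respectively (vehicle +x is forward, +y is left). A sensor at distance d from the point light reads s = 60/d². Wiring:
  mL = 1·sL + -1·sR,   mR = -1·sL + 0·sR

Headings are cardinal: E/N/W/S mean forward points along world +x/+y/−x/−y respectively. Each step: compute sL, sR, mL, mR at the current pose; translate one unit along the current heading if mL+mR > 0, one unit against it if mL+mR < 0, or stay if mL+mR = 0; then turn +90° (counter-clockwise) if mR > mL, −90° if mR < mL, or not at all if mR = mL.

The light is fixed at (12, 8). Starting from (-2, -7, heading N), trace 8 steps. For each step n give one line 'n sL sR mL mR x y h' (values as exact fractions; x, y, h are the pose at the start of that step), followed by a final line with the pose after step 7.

0 15/113 3/17 -84/1921 -15/113 -2 -7 N
1 12/73 60/493 1536/35989 -12/73 -2 -8 E
2 30/229 30/289 1800/66181 -30/229 -3 -8 S
3 12/109 12/85 -288/9265 -12/109 -3 -7 W
4 15/113 3/17 -84/1921 -15/113 -2 -7 N
5 12/73 60/493 1536/35989 -12/73 -2 -8 E
6 30/229 30/289 1800/66181 -30/229 -3 -8 S
7 12/109 12/85 -288/9265 -12/109 -3 -7 W
final -2 -7 N

n=0: pose=(-2,-7,N); sL=15/113, sR=3/17; mL=-84/1921, mR=-15/113; mL+mR=-3/17 → advance -1; mR−mL=-171/1921 → turn -1·90°
n=1: pose=(-2,-8,E); sL=12/73, sR=60/493; mL=1536/35989, mR=-12/73; mL+mR=-60/493 → advance -1; mR−mL=-7452/35989 → turn -1·90°
n=2: pose=(-3,-8,S); sL=30/229, sR=30/289; mL=1800/66181, mR=-30/229; mL+mR=-30/289 → advance -1; mR−mL=-10470/66181 → turn -1·90°
n=3: pose=(-3,-7,W); sL=12/109, sR=12/85; mL=-288/9265, mR=-12/109; mL+mR=-12/85 → advance -1; mR−mL=-732/9265 → turn -1·90°
n=4: pose=(-2,-7,N); sL=15/113, sR=3/17; mL=-84/1921, mR=-15/113; mL+mR=-3/17 → advance -1; mR−mL=-171/1921 → turn -1·90°
n=5: pose=(-2,-8,E); sL=12/73, sR=60/493; mL=1536/35989, mR=-12/73; mL+mR=-60/493 → advance -1; mR−mL=-7452/35989 → turn -1·90°
n=6: pose=(-3,-8,S); sL=30/229, sR=30/289; mL=1800/66181, mR=-30/229; mL+mR=-30/289 → advance -1; mR−mL=-10470/66181 → turn -1·90°
n=7: pose=(-3,-7,W); sL=12/109, sR=12/85; mL=-288/9265, mR=-12/109; mL+mR=-12/85 → advance -1; mR−mL=-732/9265 → turn -1·90°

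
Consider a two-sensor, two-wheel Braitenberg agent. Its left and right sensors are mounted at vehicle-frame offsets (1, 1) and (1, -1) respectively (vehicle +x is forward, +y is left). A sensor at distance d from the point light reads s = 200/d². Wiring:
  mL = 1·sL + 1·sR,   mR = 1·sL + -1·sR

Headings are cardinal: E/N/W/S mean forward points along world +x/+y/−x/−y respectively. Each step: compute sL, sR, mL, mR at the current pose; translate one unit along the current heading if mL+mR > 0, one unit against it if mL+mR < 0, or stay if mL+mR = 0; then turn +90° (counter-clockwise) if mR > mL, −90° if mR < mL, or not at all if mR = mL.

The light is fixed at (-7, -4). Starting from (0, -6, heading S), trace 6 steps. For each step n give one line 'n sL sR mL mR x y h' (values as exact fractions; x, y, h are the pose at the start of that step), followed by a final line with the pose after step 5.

0 200/73 40/9 4720/657 -1120/657 0 -6 S
1 50/13 5 115/13 -15/13 0 -7 W
2 200/29 200/53 16400/1537 4800/1537 -1 -7 N
3 4 100/29 216/29 16/29 -1 -6 E
4 200/73 40/9 4720/657 -1120/657 0 -6 S
5 50/13 5 115/13 -15/13 0 -7 W
final -1 -7 N

n=0: pose=(0,-6,S); sL=200/73, sR=40/9; mL=4720/657, mR=-1120/657; mL+mR=400/73 → advance +1; mR−mL=-80/9 → turn -1·90°
n=1: pose=(0,-7,W); sL=50/13, sR=5; mL=115/13, mR=-15/13; mL+mR=100/13 → advance +1; mR−mL=-10 → turn -1·90°
n=2: pose=(-1,-7,N); sL=200/29, sR=200/53; mL=16400/1537, mR=4800/1537; mL+mR=400/29 → advance +1; mR−mL=-400/53 → turn -1·90°
n=3: pose=(-1,-6,E); sL=4, sR=100/29; mL=216/29, mR=16/29; mL+mR=8 → advance +1; mR−mL=-200/29 → turn -1·90°
n=4: pose=(0,-6,S); sL=200/73, sR=40/9; mL=4720/657, mR=-1120/657; mL+mR=400/73 → advance +1; mR−mL=-80/9 → turn -1·90°
n=5: pose=(0,-7,W); sL=50/13, sR=5; mL=115/13, mR=-15/13; mL+mR=100/13 → advance +1; mR−mL=-10 → turn -1·90°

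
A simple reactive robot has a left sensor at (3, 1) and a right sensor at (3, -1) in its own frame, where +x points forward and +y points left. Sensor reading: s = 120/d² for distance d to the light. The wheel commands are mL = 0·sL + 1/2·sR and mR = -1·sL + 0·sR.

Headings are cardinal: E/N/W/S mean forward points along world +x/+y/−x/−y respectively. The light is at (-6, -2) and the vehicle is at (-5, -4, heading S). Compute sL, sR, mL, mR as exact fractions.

120/29 24/5 12/5 -120/29

left sensor world pos  = (-4, -7); dL² = 29
right sensor world pos = (-6, -7); dR² = 25
sL = 120/29 = 120/29
sR = 120/25 = 24/5
mL = 0·sL + 1/2·sR = 12/5
mR = -1·sL + 0·sR = -120/29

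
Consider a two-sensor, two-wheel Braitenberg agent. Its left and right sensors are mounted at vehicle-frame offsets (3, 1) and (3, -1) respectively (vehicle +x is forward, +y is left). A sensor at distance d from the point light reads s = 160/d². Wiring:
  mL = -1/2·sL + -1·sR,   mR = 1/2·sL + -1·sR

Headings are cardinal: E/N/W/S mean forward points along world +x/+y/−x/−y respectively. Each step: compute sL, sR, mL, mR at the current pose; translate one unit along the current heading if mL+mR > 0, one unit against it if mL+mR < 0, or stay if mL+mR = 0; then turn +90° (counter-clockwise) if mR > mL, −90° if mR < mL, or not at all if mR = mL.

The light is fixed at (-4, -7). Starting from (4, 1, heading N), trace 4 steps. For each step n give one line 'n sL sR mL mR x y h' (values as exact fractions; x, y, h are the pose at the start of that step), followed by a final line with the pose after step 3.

0 16/17 80/101 -2168/1717 -552/1717 4 1 N
1 160/61 160/89 -16880/5429 -2640/5429 4 0 W
2 40/29 2 -78/29 -38/29 5 0 S
3 32/45 160/193 -10288/8685 -4112/8685 5 1 E
final 4 1 N

n=0: pose=(4,1,N); sL=16/17, sR=80/101; mL=-2168/1717, mR=-552/1717; mL+mR=-160/101 → advance -1; mR−mL=16/17 → turn +1·90°
n=1: pose=(4,0,W); sL=160/61, sR=160/89; mL=-16880/5429, mR=-2640/5429; mL+mR=-320/89 → advance -1; mR−mL=160/61 → turn +1·90°
n=2: pose=(5,0,S); sL=40/29, sR=2; mL=-78/29, mR=-38/29; mL+mR=-4 → advance -1; mR−mL=40/29 → turn +1·90°
n=3: pose=(5,1,E); sL=32/45, sR=160/193; mL=-10288/8685, mR=-4112/8685; mL+mR=-320/193 → advance -1; mR−mL=32/45 → turn +1·90°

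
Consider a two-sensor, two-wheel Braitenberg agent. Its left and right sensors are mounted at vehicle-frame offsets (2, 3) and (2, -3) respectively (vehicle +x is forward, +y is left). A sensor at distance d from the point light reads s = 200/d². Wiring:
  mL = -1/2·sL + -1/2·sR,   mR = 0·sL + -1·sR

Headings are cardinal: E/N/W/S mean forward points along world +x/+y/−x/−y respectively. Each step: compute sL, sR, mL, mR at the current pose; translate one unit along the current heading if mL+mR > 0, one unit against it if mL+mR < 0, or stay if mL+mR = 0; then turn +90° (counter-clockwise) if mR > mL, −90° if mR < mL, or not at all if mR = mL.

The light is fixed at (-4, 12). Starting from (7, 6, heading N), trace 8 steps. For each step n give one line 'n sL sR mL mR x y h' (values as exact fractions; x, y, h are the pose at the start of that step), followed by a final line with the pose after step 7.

0 5/2 50/53 -365/212 -50/53 7 6 N
1 200/181 200/97 -27800/17557 -200/97 7 5 W
2 100/53 4/5 -356/265 -4/5 8 5 N
3 200/221 8/5 -1384/1105 -8/5 8 4 W
4 25/17 50/73 -2675/2482 -50/73 9 4 N
5 40/53 200/157 -8440/8321 -200/157 9 3 W
6 20/17 100/169 -2540/2873 -100/169 10 3 N
7 200/313 200/193 -50600/60409 -200/193 10 2 W
final 11 2 N

n=0: pose=(7,6,N); sL=5/2, sR=50/53; mL=-365/212, mR=-50/53; mL+mR=-565/212 → advance -1; mR−mL=165/212 → turn +1·90°
n=1: pose=(7,5,W); sL=200/181, sR=200/97; mL=-27800/17557, mR=-200/97; mL+mR=-64000/17557 → advance -1; mR−mL=-8400/17557 → turn -1·90°
n=2: pose=(8,5,N); sL=100/53, sR=4/5; mL=-356/265, mR=-4/5; mL+mR=-568/265 → advance -1; mR−mL=144/265 → turn +1·90°
n=3: pose=(8,4,W); sL=200/221, sR=8/5; mL=-1384/1105, mR=-8/5; mL+mR=-3152/1105 → advance -1; mR−mL=-384/1105 → turn -1·90°
n=4: pose=(9,4,N); sL=25/17, sR=50/73; mL=-2675/2482, mR=-50/73; mL+mR=-4375/2482 → advance -1; mR−mL=975/2482 → turn +1·90°
n=5: pose=(9,3,W); sL=40/53, sR=200/157; mL=-8440/8321, mR=-200/157; mL+mR=-19040/8321 → advance -1; mR−mL=-2160/8321 → turn -1·90°
n=6: pose=(10,3,N); sL=20/17, sR=100/169; mL=-2540/2873, mR=-100/169; mL+mR=-4240/2873 → advance -1; mR−mL=840/2873 → turn +1·90°
n=7: pose=(10,2,W); sL=200/313, sR=200/193; mL=-50600/60409, mR=-200/193; mL+mR=-113200/60409 → advance -1; mR−mL=-12000/60409 → turn -1·90°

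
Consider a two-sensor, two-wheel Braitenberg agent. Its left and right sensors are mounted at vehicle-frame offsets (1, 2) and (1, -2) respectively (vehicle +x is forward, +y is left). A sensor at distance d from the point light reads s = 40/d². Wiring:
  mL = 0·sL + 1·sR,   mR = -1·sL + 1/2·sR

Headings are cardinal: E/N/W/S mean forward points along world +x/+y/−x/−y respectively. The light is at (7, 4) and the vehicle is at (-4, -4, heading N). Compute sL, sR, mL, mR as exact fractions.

20/109 4/13 4/13 -42/1417

left sensor world pos  = (-6, -3); dL² = 218
right sensor world pos = (-2, -3); dR² = 130
sL = 40/218 = 20/109
sR = 40/130 = 4/13
mL = 0·sL + 1·sR = 4/13
mR = -1·sL + 1/2·sR = -42/1417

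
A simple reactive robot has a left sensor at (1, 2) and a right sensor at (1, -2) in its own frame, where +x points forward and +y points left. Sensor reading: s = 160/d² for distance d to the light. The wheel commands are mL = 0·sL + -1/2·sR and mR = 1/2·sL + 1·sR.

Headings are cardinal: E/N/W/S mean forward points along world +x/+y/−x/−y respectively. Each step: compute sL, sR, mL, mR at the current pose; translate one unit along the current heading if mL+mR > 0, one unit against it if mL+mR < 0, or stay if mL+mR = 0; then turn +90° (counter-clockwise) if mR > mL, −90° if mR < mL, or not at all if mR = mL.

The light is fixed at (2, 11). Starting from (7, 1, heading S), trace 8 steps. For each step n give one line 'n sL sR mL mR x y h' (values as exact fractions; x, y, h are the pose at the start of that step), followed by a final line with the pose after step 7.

n=0: pose=(7,1,S); sL=16/17, sR=16/13; mL=-8/13, mR=376/221; mL+mR=240/221 → advance +1; mR−mL=512/221 → turn +1·90°
n=1: pose=(7,0,E); sL=160/117, sR=32/41; mL=-16/41, mR=7024/4797; mL+mR=5152/4797 → advance +1; mR−mL=8896/4797 → turn +1·90°
n=2: pose=(8,0,N); sL=40/29, sR=40/41; mL=-20/41, mR=1980/1189; mL+mR=1400/1189 → advance +1; mR−mL=2560/1189 → turn +1·90°
n=3: pose=(8,1,W); sL=160/169, sR=160/89; mL=-80/89, mR=34160/15041; mL+mR=20640/15041 → advance +1; mR−mL=47680/15041 → turn +1·90°
n=4: pose=(7,1,S); sL=16/17, sR=16/13; mL=-8/13, mR=376/221; mL+mR=240/221 → advance +1; mR−mL=512/221 → turn +1·90°
n=5: pose=(7,0,E); sL=160/117, sR=32/41; mL=-16/41, mR=7024/4797; mL+mR=5152/4797 → advance +1; mR−mL=8896/4797 → turn +1·90°
n=6: pose=(8,0,N); sL=40/29, sR=40/41; mL=-20/41, mR=1980/1189; mL+mR=1400/1189 → advance +1; mR−mL=2560/1189 → turn +1·90°
n=7: pose=(8,1,W); sL=160/169, sR=160/89; mL=-80/89, mR=34160/15041; mL+mR=20640/15041 → advance +1; mR−mL=47680/15041 → turn +1·90°

0 16/17 16/13 -8/13 376/221 7 1 S
1 160/117 32/41 -16/41 7024/4797 7 0 E
2 40/29 40/41 -20/41 1980/1189 8 0 N
3 160/169 160/89 -80/89 34160/15041 8 1 W
4 16/17 16/13 -8/13 376/221 7 1 S
5 160/117 32/41 -16/41 7024/4797 7 0 E
6 40/29 40/41 -20/41 1980/1189 8 0 N
7 160/169 160/89 -80/89 34160/15041 8 1 W
final 7 1 S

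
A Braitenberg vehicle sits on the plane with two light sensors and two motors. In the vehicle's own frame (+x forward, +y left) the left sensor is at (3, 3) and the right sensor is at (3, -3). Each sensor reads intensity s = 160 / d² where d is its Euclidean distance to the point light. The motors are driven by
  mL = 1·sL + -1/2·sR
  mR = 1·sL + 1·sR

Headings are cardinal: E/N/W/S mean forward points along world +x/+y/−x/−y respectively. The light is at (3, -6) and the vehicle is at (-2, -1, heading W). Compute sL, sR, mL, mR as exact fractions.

left sensor world pos  = (-5, -4); dL² = 68
right sensor world pos = (-5, 2); dR² = 128
sL = 160/68 = 40/17
sR = 160/128 = 5/4
mL = 1·sL + -1/2·sR = 235/136
mR = 1·sL + 1·sR = 245/68

40/17 5/4 235/136 245/68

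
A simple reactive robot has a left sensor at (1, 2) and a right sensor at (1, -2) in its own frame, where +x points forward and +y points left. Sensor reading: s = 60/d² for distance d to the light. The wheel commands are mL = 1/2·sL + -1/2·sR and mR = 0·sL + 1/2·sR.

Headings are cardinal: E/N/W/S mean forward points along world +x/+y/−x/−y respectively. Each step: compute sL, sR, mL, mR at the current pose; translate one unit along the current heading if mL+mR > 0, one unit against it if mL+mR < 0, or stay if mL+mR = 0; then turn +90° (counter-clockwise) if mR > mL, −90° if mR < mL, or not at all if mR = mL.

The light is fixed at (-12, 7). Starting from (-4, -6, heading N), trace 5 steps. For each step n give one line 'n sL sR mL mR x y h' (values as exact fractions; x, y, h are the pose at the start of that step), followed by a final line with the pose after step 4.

0 1/3 15/61 8/183 15/122 -4 -6 N
1 12/49 60/149 -576/7301 30/149 -4 -5 W
2 6/25 30/97 -84/2425 15/97 -5 -5 S
3 12/37 60/289 624/10693 30/289 -5 -6 E
4 1/3 15/61 8/183 15/122 -4 -6 N
final -4 -5 W

n=0: pose=(-4,-6,N); sL=1/3, sR=15/61; mL=8/183, mR=15/122; mL+mR=1/6 → advance +1; mR−mL=29/366 → turn +1·90°
n=1: pose=(-4,-5,W); sL=12/49, sR=60/149; mL=-576/7301, mR=30/149; mL+mR=6/49 → advance +1; mR−mL=2046/7301 → turn +1·90°
n=2: pose=(-5,-5,S); sL=6/25, sR=30/97; mL=-84/2425, mR=15/97; mL+mR=3/25 → advance +1; mR−mL=459/2425 → turn +1·90°
n=3: pose=(-5,-6,E); sL=12/37, sR=60/289; mL=624/10693, mR=30/289; mL+mR=6/37 → advance +1; mR−mL=486/10693 → turn +1·90°
n=4: pose=(-4,-6,N); sL=1/3, sR=15/61; mL=8/183, mR=15/122; mL+mR=1/6 → advance +1; mR−mL=29/366 → turn +1·90°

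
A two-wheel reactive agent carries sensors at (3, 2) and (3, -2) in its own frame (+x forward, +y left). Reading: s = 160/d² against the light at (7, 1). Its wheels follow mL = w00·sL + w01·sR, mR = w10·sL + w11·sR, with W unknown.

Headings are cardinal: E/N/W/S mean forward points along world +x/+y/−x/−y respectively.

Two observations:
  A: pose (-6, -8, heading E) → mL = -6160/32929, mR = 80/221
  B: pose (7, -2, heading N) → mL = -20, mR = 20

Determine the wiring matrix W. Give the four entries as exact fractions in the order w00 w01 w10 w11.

1/2 -1 0 1/2

obs A: pose=(-6,-8,E) → sL=160/149, sR=160/221, mL=-6160/32929, mR=80/221
obs B: pose=(7,-2,N) → sL=40, sR=40, mL=-20, mR=20
sensor matrix S = [[160/149, 160/221], [40, 40]]; det S = 460800/32929
solve [mL_A; mL_B] = S·[w00; w01] and [mR_A; mR_B] = S·[w10; w11]:
  w00 = 1/2, w01 = -1, w10 = 0, w11 = 1/2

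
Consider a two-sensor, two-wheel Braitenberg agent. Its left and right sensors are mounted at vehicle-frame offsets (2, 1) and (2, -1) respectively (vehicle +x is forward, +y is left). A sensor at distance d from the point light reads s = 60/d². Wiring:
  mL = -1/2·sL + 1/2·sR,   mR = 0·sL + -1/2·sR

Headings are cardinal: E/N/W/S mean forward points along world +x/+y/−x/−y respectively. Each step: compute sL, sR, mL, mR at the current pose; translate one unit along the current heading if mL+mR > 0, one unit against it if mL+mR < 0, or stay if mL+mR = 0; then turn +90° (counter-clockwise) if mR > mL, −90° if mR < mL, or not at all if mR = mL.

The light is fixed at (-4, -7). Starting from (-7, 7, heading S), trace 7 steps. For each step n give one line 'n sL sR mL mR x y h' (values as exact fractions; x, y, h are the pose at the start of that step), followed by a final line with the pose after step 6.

n=0: pose=(-7,7,S); sL=15/37, sR=3/8; mL=-9/592, mR=-3/16; mL+mR=-15/74 → advance -1; mR−mL=-51/296 → turn -1·90°
n=1: pose=(-7,8,W); sL=60/221, sR=60/281; mL=-1800/62101, mR=-30/281; mL+mR=-30/221 → advance -1; mR−mL=-4830/62101 → turn -1·90°
n=2: pose=(-6,8,N); sL=30/149, sR=6/29; mL=12/4321, mR=-3/29; mL+mR=-15/149 → advance -1; mR−mL=-459/4321 → turn -1·90°
n=3: pose=(-6,7,E); sL=4/15, sR=60/169; mL=112/2535, mR=-30/169; mL+mR=-2/15 → advance -1; mR−mL=-562/2535 → turn -1·90°
n=4: pose=(-7,7,S); sL=15/37, sR=3/8; mL=-9/592, mR=-3/16; mL+mR=-15/74 → advance -1; mR−mL=-51/296 → turn -1·90°
n=5: pose=(-7,8,W); sL=60/221, sR=60/281; mL=-1800/62101, mR=-30/281; mL+mR=-30/221 → advance -1; mR−mL=-4830/62101 → turn -1·90°
n=6: pose=(-6,8,N); sL=30/149, sR=6/29; mL=12/4321, mR=-3/29; mL+mR=-15/149 → advance -1; mR−mL=-459/4321 → turn -1·90°

0 15/37 3/8 -9/592 -3/16 -7 7 S
1 60/221 60/281 -1800/62101 -30/281 -7 8 W
2 30/149 6/29 12/4321 -3/29 -6 8 N
3 4/15 60/169 112/2535 -30/169 -6 7 E
4 15/37 3/8 -9/592 -3/16 -7 7 S
5 60/221 60/281 -1800/62101 -30/281 -7 8 W
6 30/149 6/29 12/4321 -3/29 -6 8 N
final -6 7 E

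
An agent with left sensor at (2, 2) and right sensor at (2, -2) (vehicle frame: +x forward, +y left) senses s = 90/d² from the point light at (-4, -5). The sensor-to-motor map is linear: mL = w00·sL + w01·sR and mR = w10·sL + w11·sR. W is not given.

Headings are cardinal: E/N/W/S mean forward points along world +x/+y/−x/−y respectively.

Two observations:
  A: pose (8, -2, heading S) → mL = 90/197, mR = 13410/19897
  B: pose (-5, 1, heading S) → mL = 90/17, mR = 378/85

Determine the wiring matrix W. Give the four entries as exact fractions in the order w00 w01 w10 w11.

obs A: pose=(8,-2,S) → sL=90/197, sR=90/101, mL=90/197, mR=13410/19897
obs B: pose=(-5,1,S) → sL=90/17, sR=18/5, mL=90/17, mR=378/85
sensor matrix S = [[90/197, 90/101], [90/17, 18/5]]; det S = -1039392/338249
solve [mL_A; mL_B] = S·[w00; w01] and [mR_A; mR_B] = S·[w10; w11]:
  w00 = 1, w01 = 0, w10 = 1/2, w11 = 1/2

1 0 1/2 1/2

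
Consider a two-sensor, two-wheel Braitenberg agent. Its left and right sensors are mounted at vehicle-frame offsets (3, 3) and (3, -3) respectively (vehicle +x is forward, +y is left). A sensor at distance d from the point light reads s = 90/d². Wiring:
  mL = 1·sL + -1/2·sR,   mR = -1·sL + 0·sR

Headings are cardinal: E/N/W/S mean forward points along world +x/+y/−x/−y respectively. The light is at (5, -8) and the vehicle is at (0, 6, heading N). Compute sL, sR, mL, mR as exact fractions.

left sensor world pos  = (-3, 9); dL² = 353
right sensor world pos = (3, 9); dR² = 293
sL = 90/353 = 90/353
sR = 90/293 = 90/293
mL = 1·sL + -1/2·sR = 10485/103429
mR = -1·sL + 0·sR = -90/353

90/353 90/293 10485/103429 -90/353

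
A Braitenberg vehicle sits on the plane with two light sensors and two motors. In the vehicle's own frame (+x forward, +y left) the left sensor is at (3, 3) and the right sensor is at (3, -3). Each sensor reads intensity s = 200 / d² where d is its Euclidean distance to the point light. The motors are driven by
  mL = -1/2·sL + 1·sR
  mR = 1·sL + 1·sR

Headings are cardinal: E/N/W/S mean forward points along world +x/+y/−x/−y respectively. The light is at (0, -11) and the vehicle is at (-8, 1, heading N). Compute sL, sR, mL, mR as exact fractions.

left sensor world pos  = (-11, 4); dL² = 346
right sensor world pos = (-5, 4); dR² = 250
sL = 200/346 = 100/173
sR = 200/250 = 4/5
mL = -1/2·sL + 1·sR = 442/865
mR = 1·sL + 1·sR = 1192/865

100/173 4/5 442/865 1192/865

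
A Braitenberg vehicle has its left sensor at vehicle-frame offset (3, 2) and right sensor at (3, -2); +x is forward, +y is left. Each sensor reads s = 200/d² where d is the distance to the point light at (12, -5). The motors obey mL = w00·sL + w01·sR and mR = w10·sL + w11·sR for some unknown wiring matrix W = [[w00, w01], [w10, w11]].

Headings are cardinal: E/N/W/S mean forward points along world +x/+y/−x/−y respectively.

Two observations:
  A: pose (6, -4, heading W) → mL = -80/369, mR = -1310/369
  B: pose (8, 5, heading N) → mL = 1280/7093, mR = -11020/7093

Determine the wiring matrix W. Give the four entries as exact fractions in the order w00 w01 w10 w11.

-1 1 -1 -1/2

obs A: pose=(6,-4,W) → sL=100/41, sR=20/9, mL=-80/369, mR=-1310/369
obs B: pose=(8,5,N) → sL=40/41, sR=200/173, mL=1280/7093, mR=-11020/7093
sensor matrix S = [[100/41, 20/9], [40/41, 200/173]]; det S = 41600/63837
solve [mL_A; mL_B] = S·[w00; w01] and [mR_A; mR_B] = S·[w10; w11]:
  w00 = -1, w01 = 1, w10 = -1, w11 = -1/2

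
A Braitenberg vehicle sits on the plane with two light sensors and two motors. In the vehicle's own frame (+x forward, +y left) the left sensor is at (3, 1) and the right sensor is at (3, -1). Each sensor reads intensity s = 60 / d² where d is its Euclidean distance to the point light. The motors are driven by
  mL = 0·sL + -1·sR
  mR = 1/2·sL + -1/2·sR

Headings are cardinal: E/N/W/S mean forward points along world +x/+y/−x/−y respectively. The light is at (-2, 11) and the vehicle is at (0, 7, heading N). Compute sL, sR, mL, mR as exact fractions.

30 6 -6 12

left sensor world pos  = (-1, 10); dL² = 2
right sensor world pos = (1, 10); dR² = 10
sL = 60/2 = 30
sR = 60/10 = 6
mL = 0·sL + -1·sR = -6
mR = 1/2·sL + -1/2·sR = 12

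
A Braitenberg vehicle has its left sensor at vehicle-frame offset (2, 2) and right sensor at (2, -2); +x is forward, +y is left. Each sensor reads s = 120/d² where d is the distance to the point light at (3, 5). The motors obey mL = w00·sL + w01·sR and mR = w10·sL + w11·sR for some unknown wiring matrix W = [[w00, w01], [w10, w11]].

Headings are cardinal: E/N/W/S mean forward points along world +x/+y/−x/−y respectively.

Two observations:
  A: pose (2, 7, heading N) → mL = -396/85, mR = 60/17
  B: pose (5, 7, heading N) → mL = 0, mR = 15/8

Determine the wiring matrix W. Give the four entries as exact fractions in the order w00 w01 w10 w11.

1/2 -1 0 1/2

obs A: pose=(2,7,N) → sL=24/5, sR=120/17, mL=-396/85, mR=60/17
obs B: pose=(5,7,N) → sL=15/2, sR=15/4, mL=0, mR=15/8
sensor matrix S = [[24/5, 120/17], [15/2, 15/4]]; det S = -594/17
solve [mL_A; mL_B] = S·[w00; w01] and [mR_A; mR_B] = S·[w10; w11]:
  w00 = 1/2, w01 = -1, w10 = 0, w11 = 1/2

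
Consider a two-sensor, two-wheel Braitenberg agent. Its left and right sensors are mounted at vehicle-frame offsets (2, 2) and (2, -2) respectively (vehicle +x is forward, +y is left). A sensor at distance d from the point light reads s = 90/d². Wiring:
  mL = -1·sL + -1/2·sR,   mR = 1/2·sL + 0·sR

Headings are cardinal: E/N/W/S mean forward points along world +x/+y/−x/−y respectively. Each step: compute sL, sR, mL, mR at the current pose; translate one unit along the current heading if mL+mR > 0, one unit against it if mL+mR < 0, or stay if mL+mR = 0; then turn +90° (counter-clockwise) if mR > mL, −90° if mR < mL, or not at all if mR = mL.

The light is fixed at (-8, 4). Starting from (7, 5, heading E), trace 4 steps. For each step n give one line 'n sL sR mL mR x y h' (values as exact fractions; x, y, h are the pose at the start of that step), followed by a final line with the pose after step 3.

0 45/149 9/29 -3951/8642 45/298 7 5 E
1 10/17 18/53 -683/901 5/17 6 5 N
2 45/74 45/74 -135/148 45/148 6 4 W
3 90/293 90/173 -28755/50689 45/293 7 4 S
final 7 5 E

n=0: pose=(7,5,E); sL=45/149, sR=9/29; mL=-3951/8642, mR=45/298; mL+mR=-1323/4321 → advance -1; mR−mL=2628/4321 → turn +1·90°
n=1: pose=(6,5,N); sL=10/17, sR=18/53; mL=-683/901, mR=5/17; mL+mR=-418/901 → advance -1; mR−mL=948/901 → turn +1·90°
n=2: pose=(6,4,W); sL=45/74, sR=45/74; mL=-135/148, mR=45/148; mL+mR=-45/74 → advance -1; mR−mL=45/37 → turn +1·90°
n=3: pose=(7,4,S); sL=90/293, sR=90/173; mL=-28755/50689, mR=45/293; mL+mR=-20970/50689 → advance -1; mR−mL=36540/50689 → turn +1·90°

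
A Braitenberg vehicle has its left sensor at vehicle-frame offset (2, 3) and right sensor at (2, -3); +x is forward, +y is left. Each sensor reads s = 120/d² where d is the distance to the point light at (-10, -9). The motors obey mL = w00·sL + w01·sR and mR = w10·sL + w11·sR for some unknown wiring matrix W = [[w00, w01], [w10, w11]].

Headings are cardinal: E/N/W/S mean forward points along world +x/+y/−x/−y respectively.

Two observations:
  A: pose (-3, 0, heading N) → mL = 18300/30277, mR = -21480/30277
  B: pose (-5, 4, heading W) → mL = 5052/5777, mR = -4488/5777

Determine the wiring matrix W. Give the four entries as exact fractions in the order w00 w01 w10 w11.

obs A: pose=(-3,0,N) → sL=120/137, sR=120/221, mL=18300/30277, mR=-21480/30277
obs B: pose=(-5,4,W) → sL=120/109, sR=24/53, mL=5052/5777, mR=-4488/5777
sensor matrix S = [[120/137, 120/221], [120/109, 24/53]]; det S = -35182080/174910229
solve [mL_A; mL_B] = S·[w00; w01] and [mR_A; mR_B] = S·[w10; w11]:
  w00 = 1, w01 = -1/2, w10 = -1/2, w11 = -1/2

1 -1/2 -1/2 -1/2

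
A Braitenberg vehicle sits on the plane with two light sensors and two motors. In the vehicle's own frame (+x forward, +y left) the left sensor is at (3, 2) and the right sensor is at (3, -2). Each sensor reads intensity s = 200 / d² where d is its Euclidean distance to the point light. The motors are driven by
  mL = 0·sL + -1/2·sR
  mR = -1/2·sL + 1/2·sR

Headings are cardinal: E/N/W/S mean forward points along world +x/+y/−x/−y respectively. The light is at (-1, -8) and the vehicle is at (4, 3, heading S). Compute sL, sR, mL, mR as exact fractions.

left sensor world pos  = (6, 0); dL² = 113
right sensor world pos = (2, 0); dR² = 73
sL = 200/113 = 200/113
sR = 200/73 = 200/73
mL = 0·sL + -1/2·sR = -100/73
mR = -1/2·sL + 1/2·sR = 4000/8249

200/113 200/73 -100/73 4000/8249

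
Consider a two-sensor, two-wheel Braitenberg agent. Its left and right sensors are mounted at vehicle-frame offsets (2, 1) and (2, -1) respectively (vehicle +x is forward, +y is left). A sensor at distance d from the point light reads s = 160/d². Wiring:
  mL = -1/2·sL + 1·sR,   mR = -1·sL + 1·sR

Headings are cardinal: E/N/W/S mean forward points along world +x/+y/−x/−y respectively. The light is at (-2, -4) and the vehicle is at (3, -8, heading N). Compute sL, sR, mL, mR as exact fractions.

8 4 0 -4

left sensor world pos  = (2, -6); dL² = 20
right sensor world pos = (4, -6); dR² = 40
sL = 160/20 = 8
sR = 160/40 = 4
mL = -1/2·sL + 1·sR = 0
mR = -1·sL + 1·sR = -4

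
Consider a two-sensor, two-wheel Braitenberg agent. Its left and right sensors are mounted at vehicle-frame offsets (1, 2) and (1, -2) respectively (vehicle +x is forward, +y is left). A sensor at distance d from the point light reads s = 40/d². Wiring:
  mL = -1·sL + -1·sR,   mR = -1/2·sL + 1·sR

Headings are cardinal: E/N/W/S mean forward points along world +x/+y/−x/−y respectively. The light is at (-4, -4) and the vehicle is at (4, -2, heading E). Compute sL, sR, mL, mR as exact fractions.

left sensor world pos  = (5, 0); dL² = 97
right sensor world pos = (5, -4); dR² = 81
sL = 40/97 = 40/97
sR = 40/81 = 40/81
mL = -1·sL + -1·sR = -7120/7857
mR = -1/2·sL + 1·sR = 2260/7857

40/97 40/81 -7120/7857 2260/7857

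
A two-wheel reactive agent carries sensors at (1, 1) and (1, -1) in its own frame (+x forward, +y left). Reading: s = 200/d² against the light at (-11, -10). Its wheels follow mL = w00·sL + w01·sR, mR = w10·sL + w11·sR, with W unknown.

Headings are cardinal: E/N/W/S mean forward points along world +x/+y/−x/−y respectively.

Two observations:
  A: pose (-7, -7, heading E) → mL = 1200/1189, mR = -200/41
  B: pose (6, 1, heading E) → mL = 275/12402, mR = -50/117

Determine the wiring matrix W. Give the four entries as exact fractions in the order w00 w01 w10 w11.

-1/2 1/2 -1 0

obs A: pose=(-7,-7,E) → sL=200/41, sR=200/29, mL=1200/1189, mR=-200/41
obs B: pose=(6,1,E) → sL=50/117, sR=25/53, mL=275/12402, mR=-50/117
sensor matrix S = [[200/41, 200/29], [50/117, 25/53]]; det S = -4765000/7372989
solve [mL_A; mL_B] = S·[w00; w01] and [mR_A; mR_B] = S·[w10; w11]:
  w00 = -1/2, w01 = 1/2, w10 = -1, w11 = 0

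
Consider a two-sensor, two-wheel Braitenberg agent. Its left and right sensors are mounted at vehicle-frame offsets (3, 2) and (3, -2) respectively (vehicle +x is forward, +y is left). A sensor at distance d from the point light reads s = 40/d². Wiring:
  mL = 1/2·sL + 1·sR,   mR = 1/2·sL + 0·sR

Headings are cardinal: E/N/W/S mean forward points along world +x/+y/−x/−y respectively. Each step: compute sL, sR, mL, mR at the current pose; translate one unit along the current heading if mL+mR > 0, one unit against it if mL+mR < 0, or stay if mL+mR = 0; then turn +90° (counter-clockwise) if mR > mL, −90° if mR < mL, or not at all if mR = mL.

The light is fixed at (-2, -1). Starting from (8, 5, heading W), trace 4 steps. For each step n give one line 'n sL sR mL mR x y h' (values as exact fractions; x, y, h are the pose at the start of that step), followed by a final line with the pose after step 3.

0 8/13 40/113 972/1469 4/13 8 5 W
1 4/13 20/101 462/1313 2/13 7 5 N
2 8/45 40/169 2476/7605 4/45 7 6 E
3 1/4 1/2 5/8 1/8 8 6 S
final 8 5 W

n=0: pose=(8,5,W); sL=8/13, sR=40/113; mL=972/1469, mR=4/13; mL+mR=1424/1469 → advance +1; mR−mL=-40/113 → turn -1·90°
n=1: pose=(7,5,N); sL=4/13, sR=20/101; mL=462/1313, mR=2/13; mL+mR=664/1313 → advance +1; mR−mL=-20/101 → turn -1·90°
n=2: pose=(7,6,E); sL=8/45, sR=40/169; mL=2476/7605, mR=4/45; mL+mR=3152/7605 → advance +1; mR−mL=-40/169 → turn -1·90°
n=3: pose=(8,6,S); sL=1/4, sR=1/2; mL=5/8, mR=1/8; mL+mR=3/4 → advance +1; mR−mL=-1/2 → turn -1·90°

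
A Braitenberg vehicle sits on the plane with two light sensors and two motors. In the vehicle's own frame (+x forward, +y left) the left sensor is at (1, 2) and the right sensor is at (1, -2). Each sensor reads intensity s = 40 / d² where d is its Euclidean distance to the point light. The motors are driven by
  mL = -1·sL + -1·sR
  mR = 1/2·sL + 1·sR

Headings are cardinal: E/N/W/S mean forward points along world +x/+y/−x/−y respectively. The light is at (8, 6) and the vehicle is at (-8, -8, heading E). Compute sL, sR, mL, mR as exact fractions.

left sensor world pos  = (-7, -6); dL² = 369
right sensor world pos = (-7, -10); dR² = 481
sL = 40/369 = 40/369
sR = 40/481 = 40/481
mL = -1·sL + -1·sR = -34000/177489
mR = 1/2·sL + 1·sR = 24380/177489

40/369 40/481 -34000/177489 24380/177489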